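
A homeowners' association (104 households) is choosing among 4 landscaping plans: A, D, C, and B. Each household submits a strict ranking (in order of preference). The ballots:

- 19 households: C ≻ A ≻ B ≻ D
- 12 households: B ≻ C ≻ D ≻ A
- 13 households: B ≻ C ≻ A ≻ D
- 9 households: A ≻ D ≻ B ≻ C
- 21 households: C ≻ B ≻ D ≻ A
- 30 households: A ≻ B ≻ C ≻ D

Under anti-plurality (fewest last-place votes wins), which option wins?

Last-place votes: A 33, D 62, C 9, B 0.
B is ranked last by the fewest voters, so B wins.

B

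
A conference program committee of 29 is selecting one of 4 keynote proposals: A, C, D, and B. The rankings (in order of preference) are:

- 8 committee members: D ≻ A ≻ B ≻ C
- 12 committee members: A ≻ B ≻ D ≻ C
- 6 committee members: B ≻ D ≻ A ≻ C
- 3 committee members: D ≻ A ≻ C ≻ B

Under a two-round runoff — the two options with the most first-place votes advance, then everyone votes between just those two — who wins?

D

Round 1 first-place votes: A 12, C 0, D 11, B 6.
A and D advance.
Runoff: A is preferred to D by 12 voters; D by 17.
D wins the runoff.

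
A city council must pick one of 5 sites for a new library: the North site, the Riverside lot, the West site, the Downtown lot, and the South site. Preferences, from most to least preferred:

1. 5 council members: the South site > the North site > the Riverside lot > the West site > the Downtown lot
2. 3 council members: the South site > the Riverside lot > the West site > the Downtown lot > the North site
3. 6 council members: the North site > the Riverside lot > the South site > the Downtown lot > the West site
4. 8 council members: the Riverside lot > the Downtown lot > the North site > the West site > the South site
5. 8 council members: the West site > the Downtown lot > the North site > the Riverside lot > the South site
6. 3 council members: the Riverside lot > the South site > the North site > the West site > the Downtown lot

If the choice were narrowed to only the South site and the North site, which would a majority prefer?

the North site

Voters preferring the South site to the North site: 11; preferring the North site to the South site: 22.
the North site wins the head-to-head.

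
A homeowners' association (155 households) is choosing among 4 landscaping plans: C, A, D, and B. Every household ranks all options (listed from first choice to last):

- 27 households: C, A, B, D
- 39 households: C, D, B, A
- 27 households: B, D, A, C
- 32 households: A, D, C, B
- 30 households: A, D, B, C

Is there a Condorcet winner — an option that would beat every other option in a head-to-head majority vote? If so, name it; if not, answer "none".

A vs C: 89–66 for A.
A vs D: 89–66 for A.
A vs B: 89–66 for A.
A beats every other option head-to-head.

A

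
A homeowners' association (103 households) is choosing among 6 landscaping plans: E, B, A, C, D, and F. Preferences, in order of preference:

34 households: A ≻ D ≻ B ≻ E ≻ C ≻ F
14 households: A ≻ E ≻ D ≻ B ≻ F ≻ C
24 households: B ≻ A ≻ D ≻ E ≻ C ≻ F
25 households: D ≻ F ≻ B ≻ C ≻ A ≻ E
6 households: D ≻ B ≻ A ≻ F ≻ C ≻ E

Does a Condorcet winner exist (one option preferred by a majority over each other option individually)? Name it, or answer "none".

Checking pairwise contests:
B beats E 89–14.
D beats B 79–24.
B beats A 55–48.
E beats C 72–31.
A beats D 72–31.
E beats F 72–31.
Every option loses at least one head-to-head, so there is no Condorcet winner.

none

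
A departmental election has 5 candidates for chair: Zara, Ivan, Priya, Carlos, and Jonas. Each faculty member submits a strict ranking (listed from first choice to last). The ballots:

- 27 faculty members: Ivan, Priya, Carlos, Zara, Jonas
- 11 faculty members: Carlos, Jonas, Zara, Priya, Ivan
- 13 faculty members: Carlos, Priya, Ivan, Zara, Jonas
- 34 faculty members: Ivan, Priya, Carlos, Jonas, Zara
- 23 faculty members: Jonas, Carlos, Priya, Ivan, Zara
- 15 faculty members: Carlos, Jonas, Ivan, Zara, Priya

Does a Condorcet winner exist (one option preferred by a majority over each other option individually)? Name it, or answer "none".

Carlos vs Zara: 123–0 for Carlos.
Carlos vs Ivan: 62–61 for Carlos.
Carlos vs Priya: 62–61 for Carlos.
Carlos vs Jonas: 100–23 for Carlos.
Carlos beats every other option head-to-head.

Carlos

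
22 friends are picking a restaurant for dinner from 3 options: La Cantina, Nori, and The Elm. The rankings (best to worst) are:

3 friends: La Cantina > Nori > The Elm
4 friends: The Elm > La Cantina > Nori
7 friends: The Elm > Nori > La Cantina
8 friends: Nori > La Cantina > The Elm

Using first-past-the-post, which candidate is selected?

First-place votes: La Cantina 3, Nori 8, The Elm 11.
The Elm has the most first-place votes.

The Elm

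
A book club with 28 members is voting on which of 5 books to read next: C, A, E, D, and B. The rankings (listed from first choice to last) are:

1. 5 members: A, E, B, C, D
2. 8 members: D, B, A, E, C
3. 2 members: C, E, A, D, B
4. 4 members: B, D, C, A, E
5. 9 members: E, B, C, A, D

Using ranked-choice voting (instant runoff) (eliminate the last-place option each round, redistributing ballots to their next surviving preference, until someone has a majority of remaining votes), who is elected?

Round 1: C 2, A 5, E 9, D 8, B 4. Eliminate C.
Round 2: A 5, E 11, D 8, B 4. Eliminate B.
Round 3: A 5, E 11, D 12. Eliminate A.
Round 4: E 16, D 12. E has a majority.

E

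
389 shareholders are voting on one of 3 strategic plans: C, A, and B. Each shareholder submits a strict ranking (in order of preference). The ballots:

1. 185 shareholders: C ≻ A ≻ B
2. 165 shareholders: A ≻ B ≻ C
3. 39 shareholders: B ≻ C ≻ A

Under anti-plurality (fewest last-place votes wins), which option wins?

Last-place votes: C 165, A 39, B 185.
A is ranked last by the fewest voters, so A wins.

A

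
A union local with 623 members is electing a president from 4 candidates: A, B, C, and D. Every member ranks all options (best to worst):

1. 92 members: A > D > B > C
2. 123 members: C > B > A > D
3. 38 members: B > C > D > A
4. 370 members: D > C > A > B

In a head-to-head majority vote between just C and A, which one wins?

C

Voters preferring C to A: 531; preferring A to C: 92.
C wins the head-to-head.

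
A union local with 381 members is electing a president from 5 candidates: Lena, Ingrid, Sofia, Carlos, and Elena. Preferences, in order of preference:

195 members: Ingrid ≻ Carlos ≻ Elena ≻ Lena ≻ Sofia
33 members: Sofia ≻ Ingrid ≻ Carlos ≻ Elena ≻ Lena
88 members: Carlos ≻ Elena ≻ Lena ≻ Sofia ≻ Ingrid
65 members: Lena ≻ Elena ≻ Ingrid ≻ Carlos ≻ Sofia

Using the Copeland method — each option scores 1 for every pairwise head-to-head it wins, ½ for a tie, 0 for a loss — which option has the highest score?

Ingrid

Lena: beats Sofia; loses to Ingrid, Carlos, and Elena → score 1.
Ingrid: beats Lena, Sofia, Carlos, and Elena → score 4.
Sofia: loses to Lena, Ingrid, Carlos, and Elena → score 0.
Carlos: beats Lena, Sofia, and Elena; loses to Ingrid → score 3.
Elena: beats Lena and Sofia; loses to Ingrid and Carlos → score 2.
Ingrid has the best pairwise record.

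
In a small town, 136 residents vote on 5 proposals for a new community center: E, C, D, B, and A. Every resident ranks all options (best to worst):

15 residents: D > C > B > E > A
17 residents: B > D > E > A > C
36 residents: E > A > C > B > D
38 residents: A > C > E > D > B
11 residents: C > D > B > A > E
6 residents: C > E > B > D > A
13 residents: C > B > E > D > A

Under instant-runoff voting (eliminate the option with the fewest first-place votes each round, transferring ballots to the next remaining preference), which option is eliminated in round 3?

A

Round 1: E 36, C 30, D 15, B 17, A 38. Eliminate D.
Round 2: E 36, C 45, B 17, A 38. Eliminate B.
Round 3: E 53, C 45, A 38. Eliminate A.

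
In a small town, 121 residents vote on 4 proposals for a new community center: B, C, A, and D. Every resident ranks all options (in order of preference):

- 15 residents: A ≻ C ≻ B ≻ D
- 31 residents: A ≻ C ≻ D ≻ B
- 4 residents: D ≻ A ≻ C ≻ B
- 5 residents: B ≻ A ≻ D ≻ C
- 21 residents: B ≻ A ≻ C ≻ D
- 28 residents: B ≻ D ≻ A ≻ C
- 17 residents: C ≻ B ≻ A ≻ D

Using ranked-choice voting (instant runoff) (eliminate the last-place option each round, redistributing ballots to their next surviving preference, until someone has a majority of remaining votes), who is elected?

B

Round 1: B 54, C 17, A 46, D 4. Eliminate D.
Round 2: B 54, C 17, A 50. Eliminate C.
Round 3: B 71, A 50. B has a majority.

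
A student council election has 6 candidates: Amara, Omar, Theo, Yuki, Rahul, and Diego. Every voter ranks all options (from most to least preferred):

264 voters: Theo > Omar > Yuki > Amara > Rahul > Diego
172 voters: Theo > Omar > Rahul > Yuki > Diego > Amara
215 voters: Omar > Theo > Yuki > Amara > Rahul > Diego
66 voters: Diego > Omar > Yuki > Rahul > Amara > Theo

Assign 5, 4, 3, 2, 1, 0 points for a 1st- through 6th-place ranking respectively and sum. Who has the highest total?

Amara: 264·2 + 172·0 + 215·2 + 66·1 = 1024
Omar: 264·4 + 172·4 + 215·5 + 66·4 = 3083
Theo: 264·5 + 172·5 + 215·4 + 66·0 = 3040
Yuki: 264·3 + 172·2 + 215·3 + 66·3 = 1979
Rahul: 264·1 + 172·3 + 215·1 + 66·2 = 1127
Diego: 264·0 + 172·1 + 215·0 + 66·5 = 502
Omar has the highest Borda score (3083).

Omar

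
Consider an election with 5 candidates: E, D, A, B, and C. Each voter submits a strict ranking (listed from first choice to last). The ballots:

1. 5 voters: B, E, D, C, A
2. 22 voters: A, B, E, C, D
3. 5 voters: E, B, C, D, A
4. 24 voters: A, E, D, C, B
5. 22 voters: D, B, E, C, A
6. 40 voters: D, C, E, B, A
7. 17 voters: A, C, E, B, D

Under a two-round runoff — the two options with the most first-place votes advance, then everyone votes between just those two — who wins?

D

Round 1 first-place votes: E 5, D 62, A 63, B 5, C 0.
A and D advance.
Runoff: A is preferred to D by 63 voters; D by 72.
D wins the runoff.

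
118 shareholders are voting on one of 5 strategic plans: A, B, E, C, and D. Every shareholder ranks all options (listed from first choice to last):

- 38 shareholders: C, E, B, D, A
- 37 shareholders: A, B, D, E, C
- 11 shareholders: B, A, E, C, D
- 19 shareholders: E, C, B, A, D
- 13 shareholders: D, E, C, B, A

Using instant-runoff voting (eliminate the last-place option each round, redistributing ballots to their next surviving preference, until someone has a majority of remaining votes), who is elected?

Round 1: A 37, B 11, E 19, C 38, D 13. Eliminate B.
Round 2: A 48, E 19, C 38, D 13. Eliminate D.
Round 3: A 48, E 32, C 38. Eliminate E.
Round 4: A 48, C 70. C has a majority.

C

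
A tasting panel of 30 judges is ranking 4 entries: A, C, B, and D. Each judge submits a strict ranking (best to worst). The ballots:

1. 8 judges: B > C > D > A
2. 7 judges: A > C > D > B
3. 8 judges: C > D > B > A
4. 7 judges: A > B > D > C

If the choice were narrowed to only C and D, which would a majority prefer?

C

Voters preferring C to D: 23; preferring D to C: 7.
C wins the head-to-head.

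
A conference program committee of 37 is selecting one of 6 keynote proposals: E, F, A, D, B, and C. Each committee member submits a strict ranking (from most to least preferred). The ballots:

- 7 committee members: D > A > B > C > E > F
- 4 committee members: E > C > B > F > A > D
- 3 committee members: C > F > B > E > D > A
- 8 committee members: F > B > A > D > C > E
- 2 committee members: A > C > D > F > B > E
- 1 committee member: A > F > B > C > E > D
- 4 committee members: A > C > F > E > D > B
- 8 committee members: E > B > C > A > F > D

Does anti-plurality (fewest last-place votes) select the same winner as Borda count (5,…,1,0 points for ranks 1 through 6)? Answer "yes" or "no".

no

Anti-plurality — last-place votes: E 10, F 7, A 3, D 13, B 4, C 0. Winner: C.
Borda — scores: E 82, F 88, A 107, D 64, B 111, C 103. Winner: B.
The two methods disagree.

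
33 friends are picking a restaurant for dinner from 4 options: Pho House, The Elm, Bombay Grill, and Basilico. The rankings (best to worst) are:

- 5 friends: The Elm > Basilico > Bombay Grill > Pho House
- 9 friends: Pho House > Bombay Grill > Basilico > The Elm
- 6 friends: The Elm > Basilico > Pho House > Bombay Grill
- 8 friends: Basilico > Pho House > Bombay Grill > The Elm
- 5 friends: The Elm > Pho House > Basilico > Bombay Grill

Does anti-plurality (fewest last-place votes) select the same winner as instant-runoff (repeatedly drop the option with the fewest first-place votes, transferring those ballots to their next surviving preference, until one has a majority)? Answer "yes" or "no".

no

Anti-plurality — last-place votes: Pho House 5, The Elm 17, Bombay Grill 11, Basilico 0. Winner: Basilico.
Instant-runoff — R1 Pho House 9, The Elm 16, Bombay Grill 0, Basilico 8 (Bombay Grill out); R2 Pho House 9, The Elm 16, Basilico 8 (Basilico out); R3 Pho House 17, The Elm 16 (Pho House winner). Winner: Pho House.
The two methods disagree.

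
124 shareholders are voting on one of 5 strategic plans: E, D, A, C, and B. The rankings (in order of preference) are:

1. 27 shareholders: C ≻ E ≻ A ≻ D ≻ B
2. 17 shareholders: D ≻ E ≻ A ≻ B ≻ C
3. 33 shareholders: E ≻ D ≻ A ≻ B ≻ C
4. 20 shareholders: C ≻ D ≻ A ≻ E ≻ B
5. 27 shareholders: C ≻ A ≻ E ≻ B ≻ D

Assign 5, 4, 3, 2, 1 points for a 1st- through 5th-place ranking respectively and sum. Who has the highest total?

E

E: 27·4 + 17·4 + 33·5 + 20·2 + 27·3 = 462
D: 27·2 + 17·5 + 33·4 + 20·4 + 27·1 = 378
A: 27·3 + 17·3 + 33·3 + 20·3 + 27·4 = 399
C: 27·5 + 17·1 + 33·1 + 20·5 + 27·5 = 420
B: 27·1 + 17·2 + 33·2 + 20·1 + 27·2 = 201
E has the highest Borda score (462).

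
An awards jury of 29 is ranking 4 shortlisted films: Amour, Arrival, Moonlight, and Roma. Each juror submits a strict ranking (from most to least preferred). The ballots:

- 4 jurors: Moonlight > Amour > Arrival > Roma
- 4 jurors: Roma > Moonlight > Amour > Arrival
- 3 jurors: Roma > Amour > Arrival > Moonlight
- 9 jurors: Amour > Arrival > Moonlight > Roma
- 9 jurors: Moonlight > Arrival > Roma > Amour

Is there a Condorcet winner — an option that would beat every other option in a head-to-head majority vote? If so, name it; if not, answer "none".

Moonlight vs Amour: 17–12 for Moonlight.
Moonlight vs Arrival: 17–12 for Moonlight.
Moonlight vs Roma: 22–7 for Moonlight.
Moonlight beats every other option head-to-head.

Moonlight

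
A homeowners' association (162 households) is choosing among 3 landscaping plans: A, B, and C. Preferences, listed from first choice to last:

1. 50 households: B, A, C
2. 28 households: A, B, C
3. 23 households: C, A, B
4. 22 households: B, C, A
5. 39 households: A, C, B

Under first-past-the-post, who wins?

First-place votes: A 67, B 72, C 23.
B has the most first-place votes.

B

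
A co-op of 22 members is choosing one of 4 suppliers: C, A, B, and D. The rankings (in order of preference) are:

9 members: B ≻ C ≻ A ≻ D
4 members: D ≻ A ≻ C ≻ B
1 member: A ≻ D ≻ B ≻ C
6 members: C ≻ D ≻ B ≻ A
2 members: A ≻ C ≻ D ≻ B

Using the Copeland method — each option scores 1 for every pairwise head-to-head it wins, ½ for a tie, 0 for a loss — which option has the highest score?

C

C: beats A, B, and D → score 3.
A: beats D; loses to C and B → score 1.
B: beats A; loses to C and D → score 1.
D: beats B; loses to C and A → score 1.
C has the best pairwise record.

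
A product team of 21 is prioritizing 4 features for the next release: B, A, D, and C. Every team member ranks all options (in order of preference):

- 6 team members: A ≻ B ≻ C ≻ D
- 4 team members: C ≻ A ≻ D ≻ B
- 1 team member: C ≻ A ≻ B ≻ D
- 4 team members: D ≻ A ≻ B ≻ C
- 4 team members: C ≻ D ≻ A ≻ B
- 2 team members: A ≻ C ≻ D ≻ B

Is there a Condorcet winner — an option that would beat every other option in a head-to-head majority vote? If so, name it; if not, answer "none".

A

A vs B: 21–0 for A.
A vs D: 13–8 for A.
A vs C: 12–9 for A.
A beats every other option head-to-head.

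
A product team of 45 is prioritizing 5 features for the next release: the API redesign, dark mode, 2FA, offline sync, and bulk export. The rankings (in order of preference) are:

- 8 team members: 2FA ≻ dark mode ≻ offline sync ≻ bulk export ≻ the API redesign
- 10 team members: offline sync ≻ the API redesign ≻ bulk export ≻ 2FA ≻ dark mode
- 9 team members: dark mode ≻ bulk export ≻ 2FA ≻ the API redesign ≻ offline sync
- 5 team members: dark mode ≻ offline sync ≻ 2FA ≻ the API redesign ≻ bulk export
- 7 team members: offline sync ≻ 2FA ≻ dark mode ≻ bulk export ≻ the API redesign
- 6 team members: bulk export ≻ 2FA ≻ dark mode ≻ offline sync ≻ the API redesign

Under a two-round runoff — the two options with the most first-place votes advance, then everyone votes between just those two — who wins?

dark mode

Round 1 first-place votes: the API redesign 0, dark mode 14, 2FA 8, offline sync 17, bulk export 6.
offline sync and dark mode advance.
Runoff: offline sync is preferred to dark mode by 17 voters; dark mode by 28.
dark mode wins the runoff.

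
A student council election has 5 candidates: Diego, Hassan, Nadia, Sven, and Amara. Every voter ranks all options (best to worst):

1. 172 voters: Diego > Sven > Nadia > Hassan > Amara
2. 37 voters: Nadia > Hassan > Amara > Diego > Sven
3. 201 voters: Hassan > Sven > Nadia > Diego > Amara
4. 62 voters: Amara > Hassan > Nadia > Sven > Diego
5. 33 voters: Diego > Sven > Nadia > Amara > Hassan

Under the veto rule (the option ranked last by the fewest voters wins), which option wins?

Last-place votes: Diego 62, Hassan 33, Nadia 0, Sven 37, Amara 373.
Nadia is ranked last by the fewest voters, so Nadia wins.

Nadia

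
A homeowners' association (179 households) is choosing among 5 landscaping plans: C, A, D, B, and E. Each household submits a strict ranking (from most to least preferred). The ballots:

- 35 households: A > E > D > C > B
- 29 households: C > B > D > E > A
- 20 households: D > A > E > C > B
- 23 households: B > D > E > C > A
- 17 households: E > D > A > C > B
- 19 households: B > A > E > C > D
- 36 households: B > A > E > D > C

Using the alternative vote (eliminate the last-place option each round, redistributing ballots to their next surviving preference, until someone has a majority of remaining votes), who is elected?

Round 1: C 29, A 35, D 20, B 78, E 17. Eliminate E.
Round 2: C 29, A 35, D 37, B 78. Eliminate C.
Round 3: A 35, D 37, B 107. B has a majority.

B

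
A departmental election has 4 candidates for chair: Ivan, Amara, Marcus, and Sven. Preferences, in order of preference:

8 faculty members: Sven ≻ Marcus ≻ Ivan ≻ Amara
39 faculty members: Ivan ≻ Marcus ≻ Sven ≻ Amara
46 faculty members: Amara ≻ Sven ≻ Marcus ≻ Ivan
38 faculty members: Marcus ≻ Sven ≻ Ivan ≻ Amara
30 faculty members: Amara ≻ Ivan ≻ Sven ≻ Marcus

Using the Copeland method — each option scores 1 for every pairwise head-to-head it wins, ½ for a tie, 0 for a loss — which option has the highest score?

Sven

Ivan: beats Amara; loses to Marcus and Sven → score 1.
Amara: loses to Ivan, Marcus, and Sven → score 0.
Marcus: beats Ivan and Amara; loses to Sven → score 2.
Sven: beats Ivan, Amara, and Marcus → score 3.
Sven has the best pairwise record.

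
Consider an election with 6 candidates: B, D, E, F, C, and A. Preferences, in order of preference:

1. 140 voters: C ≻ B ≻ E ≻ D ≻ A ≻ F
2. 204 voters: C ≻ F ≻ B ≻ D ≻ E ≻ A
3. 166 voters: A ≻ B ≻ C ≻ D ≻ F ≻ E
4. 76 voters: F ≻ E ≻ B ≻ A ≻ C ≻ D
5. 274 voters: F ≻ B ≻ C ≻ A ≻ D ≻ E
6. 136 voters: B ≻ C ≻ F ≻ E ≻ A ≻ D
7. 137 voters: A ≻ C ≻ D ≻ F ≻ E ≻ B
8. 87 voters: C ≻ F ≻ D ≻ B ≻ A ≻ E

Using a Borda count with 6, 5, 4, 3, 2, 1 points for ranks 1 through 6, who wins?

B: 140·5 + 204·4 + 166·5 + 76·4 + 274·5 + 136·6 + 137·1 + 87·3 = 5234
D: 140·3 + 204·3 + 166·3 + 76·1 + 274·2 + 136·1 + 137·4 + 87·4 = 3186
E: 140·4 + 204·2 + 166·1 + 76·5 + 274·1 + 136·3 + 137·2 + 87·1 = 2557
F: 140·1 + 204·5 + 166·2 + 76·6 + 274·6 + 136·4 + 137·3 + 87·5 = 4982
C: 140·6 + 204·6 + 166·4 + 76·2 + 274·4 + 136·5 + 137·5 + 87·6 = 5863
A: 140·2 + 204·1 + 166·6 + 76·3 + 274·3 + 136·2 + 137·6 + 87·2 = 3798
C has the highest Borda score (5863).

C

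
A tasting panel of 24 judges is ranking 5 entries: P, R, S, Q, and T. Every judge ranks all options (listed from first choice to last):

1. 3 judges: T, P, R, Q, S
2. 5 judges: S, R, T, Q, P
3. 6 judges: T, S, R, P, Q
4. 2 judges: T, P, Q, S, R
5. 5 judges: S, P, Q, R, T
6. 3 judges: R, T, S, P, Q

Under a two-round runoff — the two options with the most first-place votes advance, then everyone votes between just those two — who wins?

Round 1 first-place votes: P 0, R 3, S 10, Q 0, T 11.
T and S advance.
Runoff: T is preferred to S by 14 voters; S by 10.
T wins the runoff.

T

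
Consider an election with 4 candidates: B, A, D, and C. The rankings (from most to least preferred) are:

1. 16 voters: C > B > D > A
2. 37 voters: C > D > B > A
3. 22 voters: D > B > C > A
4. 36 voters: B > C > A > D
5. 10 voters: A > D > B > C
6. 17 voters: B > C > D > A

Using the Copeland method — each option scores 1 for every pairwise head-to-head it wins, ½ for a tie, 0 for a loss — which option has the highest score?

B

B: beats A and C; ties D → score 2.5.
A: loses to B, D, and C → score 0.
D: beats A; ties B; loses to C → score 1.5.
C: beats A and D; loses to B → score 2.
B has the best pairwise record.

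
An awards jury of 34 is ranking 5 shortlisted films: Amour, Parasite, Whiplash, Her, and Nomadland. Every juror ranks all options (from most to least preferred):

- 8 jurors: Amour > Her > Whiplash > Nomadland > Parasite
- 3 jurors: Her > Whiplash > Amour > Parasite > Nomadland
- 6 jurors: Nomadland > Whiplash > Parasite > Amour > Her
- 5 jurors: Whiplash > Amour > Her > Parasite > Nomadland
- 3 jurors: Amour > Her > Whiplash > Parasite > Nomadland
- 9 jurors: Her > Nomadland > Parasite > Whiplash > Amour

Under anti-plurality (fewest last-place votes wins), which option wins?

Last-place votes: Amour 9, Parasite 8, Whiplash 0, Her 6, Nomadland 11.
Whiplash is ranked last by the fewest voters, so Whiplash wins.

Whiplash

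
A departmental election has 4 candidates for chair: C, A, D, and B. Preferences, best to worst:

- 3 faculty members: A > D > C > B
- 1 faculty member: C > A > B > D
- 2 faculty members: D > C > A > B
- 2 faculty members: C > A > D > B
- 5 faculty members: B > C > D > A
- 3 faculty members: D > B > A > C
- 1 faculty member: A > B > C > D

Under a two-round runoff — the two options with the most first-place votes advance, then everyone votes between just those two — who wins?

D

Round 1 first-place votes: C 3, A 4, D 5, B 5.
B and D advance.
Runoff: B is preferred to D by 7 voters; D by 10.
D wins the runoff.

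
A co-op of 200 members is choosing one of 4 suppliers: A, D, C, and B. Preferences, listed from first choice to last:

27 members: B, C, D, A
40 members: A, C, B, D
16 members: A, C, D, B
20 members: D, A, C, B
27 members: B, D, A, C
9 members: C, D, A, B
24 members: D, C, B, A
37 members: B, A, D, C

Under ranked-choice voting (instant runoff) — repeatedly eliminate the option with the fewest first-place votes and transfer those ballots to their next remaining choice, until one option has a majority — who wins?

Round 1: A 56, D 44, C 9, B 91. Eliminate C.
Round 2: A 56, D 53, B 91. Eliminate D.
Round 3: A 85, B 115. B has a majority.

B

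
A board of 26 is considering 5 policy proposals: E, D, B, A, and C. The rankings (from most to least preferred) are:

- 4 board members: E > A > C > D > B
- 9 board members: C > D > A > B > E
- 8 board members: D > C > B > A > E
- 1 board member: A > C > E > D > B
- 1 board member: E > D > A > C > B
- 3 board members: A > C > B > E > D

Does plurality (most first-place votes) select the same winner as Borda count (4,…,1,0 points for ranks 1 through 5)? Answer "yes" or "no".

yes

Plurality — first-place votes: E 5, D 8, B 0, A 4, C 9. Winner: C.
Borda — scores: E 25, D 67, B 31, A 56, C 81. Winner: C.
The two methods agree.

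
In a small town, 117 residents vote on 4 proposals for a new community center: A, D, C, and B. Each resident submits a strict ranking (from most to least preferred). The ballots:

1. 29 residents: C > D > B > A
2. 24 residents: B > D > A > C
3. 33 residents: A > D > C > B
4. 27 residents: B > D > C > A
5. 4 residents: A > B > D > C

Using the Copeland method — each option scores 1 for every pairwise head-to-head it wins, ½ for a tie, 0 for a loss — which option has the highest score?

A: beats C; loses to D and B → score 1.
D: beats A, C, and B → score 3.
C: beats B; loses to A and D → score 1.
B: beats A; loses to D and C → score 1.
D has the best pairwise record.

D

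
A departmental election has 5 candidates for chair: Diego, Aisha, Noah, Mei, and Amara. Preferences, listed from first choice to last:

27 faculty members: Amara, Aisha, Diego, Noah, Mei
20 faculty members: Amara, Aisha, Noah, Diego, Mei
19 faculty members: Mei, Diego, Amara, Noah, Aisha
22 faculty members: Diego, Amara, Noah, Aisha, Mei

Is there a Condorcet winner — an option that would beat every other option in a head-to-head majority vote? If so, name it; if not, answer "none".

Amara vs Diego: 47–41 for Amara.
Amara vs Aisha: 88–0 for Amara.
Amara vs Noah: 88–0 for Amara.
Amara vs Mei: 69–19 for Amara.
Amara beats every other option head-to-head.

Amara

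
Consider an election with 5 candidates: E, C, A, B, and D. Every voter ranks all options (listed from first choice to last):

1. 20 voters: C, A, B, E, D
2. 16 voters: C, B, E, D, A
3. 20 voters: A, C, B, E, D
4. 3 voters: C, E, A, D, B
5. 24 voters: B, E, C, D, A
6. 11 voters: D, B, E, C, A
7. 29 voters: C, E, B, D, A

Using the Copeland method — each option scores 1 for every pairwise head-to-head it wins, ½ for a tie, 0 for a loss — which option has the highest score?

C

E: beats A and D; loses to C and B → score 2.
C: beats E, A, B, and D → score 4.
A: loses to E, C, B, and D → score 0.
B: beats E, A, and D; loses to C → score 3.
D: beats A; loses to E, C, and B → score 1.
C has the best pairwise record.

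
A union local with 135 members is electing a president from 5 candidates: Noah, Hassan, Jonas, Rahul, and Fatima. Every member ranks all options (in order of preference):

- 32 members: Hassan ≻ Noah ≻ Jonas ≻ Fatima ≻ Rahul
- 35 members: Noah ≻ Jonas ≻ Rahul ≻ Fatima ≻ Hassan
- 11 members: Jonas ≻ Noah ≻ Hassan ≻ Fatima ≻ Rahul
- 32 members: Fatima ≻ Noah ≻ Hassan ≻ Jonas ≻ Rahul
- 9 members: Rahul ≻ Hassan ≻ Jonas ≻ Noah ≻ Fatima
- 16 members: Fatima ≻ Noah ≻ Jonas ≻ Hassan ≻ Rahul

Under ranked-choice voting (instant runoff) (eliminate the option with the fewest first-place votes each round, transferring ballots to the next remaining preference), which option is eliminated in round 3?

Hassan

Round 1: Noah 35, Hassan 32, Jonas 11, Rahul 9, Fatima 48. Eliminate Rahul.
Round 2: Noah 35, Hassan 41, Jonas 11, Fatima 48. Eliminate Jonas.
Round 3: Noah 46, Hassan 41, Fatima 48. Eliminate Hassan.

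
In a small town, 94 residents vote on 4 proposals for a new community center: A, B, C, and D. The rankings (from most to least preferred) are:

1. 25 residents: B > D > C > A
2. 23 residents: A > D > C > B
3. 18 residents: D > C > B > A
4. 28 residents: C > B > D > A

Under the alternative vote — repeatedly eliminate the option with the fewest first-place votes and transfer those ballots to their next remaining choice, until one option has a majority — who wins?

Round 1: A 23, B 25, C 28, D 18. Eliminate D.
Round 2: A 23, B 25, C 46. Eliminate A.
Round 3: B 25, C 69. C has a majority.

C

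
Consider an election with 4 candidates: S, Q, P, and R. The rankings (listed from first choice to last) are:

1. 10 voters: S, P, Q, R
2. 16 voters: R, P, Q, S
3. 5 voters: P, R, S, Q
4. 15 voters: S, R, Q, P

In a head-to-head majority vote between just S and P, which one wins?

Voters preferring S to P: 25; preferring P to S: 21.
S wins the head-to-head.

S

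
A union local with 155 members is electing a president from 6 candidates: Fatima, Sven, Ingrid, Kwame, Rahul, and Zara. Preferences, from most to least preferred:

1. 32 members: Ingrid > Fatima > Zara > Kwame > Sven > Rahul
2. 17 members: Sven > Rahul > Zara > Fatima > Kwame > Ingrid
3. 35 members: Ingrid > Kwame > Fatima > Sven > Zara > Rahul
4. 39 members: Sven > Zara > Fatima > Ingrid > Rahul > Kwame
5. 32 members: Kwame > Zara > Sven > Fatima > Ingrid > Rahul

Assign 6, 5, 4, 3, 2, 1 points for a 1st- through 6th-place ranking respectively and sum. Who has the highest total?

Sven

Fatima: 32·5 + 17·3 + 35·4 + 39·4 + 32·3 = 603
Sven: 32·2 + 17·6 + 35·3 + 39·6 + 32·4 = 633
Ingrid: 32·6 + 17·1 + 35·6 + 39·3 + 32·2 = 600
Kwame: 32·3 + 17·2 + 35·5 + 39·1 + 32·6 = 536
Rahul: 32·1 + 17·5 + 35·1 + 39·2 + 32·1 = 262
Zara: 32·4 + 17·4 + 35·2 + 39·5 + 32·5 = 621
Sven has the highest Borda score (633).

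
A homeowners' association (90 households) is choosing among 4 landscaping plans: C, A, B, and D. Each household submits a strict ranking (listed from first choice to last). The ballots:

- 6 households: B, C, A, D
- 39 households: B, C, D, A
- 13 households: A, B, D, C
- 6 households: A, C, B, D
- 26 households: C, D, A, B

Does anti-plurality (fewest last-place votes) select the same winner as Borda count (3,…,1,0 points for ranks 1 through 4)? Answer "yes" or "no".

no

Anti-plurality — last-place votes: C 13, A 39, B 26, D 12. Winner: D.
Borda — scores: C 180, A 89, B 167, D 104. Winner: C.
The two methods disagree.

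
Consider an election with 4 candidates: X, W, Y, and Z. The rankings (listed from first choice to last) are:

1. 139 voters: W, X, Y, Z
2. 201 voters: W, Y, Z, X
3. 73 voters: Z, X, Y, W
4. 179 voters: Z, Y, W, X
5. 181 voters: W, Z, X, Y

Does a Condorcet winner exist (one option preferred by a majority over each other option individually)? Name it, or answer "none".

W vs X: 700–73 for W.
W vs Y: 521–252 for W.
W vs Z: 521–252 for W.
W beats every other option head-to-head.

W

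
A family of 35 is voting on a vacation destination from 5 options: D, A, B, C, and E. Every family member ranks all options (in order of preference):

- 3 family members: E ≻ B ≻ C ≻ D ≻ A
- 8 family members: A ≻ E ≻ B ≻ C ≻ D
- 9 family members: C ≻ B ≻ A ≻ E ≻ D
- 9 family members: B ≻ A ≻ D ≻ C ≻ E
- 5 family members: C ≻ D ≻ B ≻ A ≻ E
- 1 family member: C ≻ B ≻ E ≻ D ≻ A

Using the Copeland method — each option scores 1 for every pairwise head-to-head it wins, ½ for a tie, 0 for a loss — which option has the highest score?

B

D: loses to A, B, C, and E → score 0.
A: beats D and E; loses to B and C → score 2.
B: beats D, A, C, and E → score 4.
C: beats D, A, and E; loses to B → score 3.
E: beats D; loses to A, B, and C → score 1.
B has the best pairwise record.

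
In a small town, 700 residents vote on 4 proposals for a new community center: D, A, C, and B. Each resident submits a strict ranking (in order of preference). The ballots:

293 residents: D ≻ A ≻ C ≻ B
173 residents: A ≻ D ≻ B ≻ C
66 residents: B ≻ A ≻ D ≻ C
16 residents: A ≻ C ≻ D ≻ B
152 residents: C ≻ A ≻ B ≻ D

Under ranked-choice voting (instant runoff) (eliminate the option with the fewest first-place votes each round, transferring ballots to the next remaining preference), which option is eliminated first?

B

Round 1: D 293, A 189, C 152, B 66. Eliminate B.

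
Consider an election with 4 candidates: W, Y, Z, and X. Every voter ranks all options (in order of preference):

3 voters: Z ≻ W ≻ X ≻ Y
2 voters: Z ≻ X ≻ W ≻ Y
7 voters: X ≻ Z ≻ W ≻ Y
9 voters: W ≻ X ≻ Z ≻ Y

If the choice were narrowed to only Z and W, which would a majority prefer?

Voters preferring Z to W: 12; preferring W to Z: 9.
Z wins the head-to-head.

Z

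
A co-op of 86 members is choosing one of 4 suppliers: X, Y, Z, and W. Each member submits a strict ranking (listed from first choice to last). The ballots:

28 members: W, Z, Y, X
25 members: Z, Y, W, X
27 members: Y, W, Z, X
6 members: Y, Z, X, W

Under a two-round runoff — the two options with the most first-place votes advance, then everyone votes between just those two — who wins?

Round 1 first-place votes: X 0, Y 33, Z 25, W 28.
Y and W advance.
Runoff: Y is preferred to W by 58 voters; W by 28.
Y wins the runoff.

Y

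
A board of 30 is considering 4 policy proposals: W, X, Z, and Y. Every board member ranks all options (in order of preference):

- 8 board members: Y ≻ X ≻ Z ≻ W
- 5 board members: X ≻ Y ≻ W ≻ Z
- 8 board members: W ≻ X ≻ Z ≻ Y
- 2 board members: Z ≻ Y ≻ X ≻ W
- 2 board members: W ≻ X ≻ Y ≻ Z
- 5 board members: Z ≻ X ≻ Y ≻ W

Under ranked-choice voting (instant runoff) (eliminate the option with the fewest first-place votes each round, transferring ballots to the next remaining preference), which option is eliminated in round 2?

Round 1: W 10, X 5, Z 7, Y 8. Eliminate X.
Round 2: W 10, Z 7, Y 13. Eliminate Z.

Z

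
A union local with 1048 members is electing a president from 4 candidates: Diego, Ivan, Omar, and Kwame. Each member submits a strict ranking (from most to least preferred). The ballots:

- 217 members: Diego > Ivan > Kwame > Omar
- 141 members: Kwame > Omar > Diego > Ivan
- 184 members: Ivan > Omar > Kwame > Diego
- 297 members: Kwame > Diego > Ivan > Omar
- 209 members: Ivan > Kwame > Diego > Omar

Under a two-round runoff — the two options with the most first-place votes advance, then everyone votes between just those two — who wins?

Ivan

Round 1 first-place votes: Diego 217, Ivan 393, Omar 0, Kwame 438.
Kwame and Ivan advance.
Runoff: Kwame is preferred to Ivan by 438 voters; Ivan by 610.
Ivan wins the runoff.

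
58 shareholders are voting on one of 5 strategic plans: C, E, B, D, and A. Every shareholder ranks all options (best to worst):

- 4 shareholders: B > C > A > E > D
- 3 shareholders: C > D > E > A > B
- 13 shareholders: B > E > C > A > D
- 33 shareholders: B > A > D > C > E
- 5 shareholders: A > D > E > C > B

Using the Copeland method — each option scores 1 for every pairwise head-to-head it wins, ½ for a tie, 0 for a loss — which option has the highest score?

C: beats E; loses to B, D, and A → score 1.
E: loses to C, B, D, and A → score 0.
B: beats C, E, D, and A → score 4.
D: beats C and E; loses to B and A → score 2.
A: beats C, E, and D; loses to B → score 3.
B has the best pairwise record.

B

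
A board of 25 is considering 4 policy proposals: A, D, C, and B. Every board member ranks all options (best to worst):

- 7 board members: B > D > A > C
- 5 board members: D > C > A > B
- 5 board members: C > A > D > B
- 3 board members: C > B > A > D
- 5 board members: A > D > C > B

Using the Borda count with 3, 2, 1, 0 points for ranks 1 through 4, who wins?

D

A: 7·1 + 5·1 + 5·2 + 3·1 + 5·3 = 40
D: 7·2 + 5·3 + 5·1 + 3·0 + 5·2 = 44
C: 7·0 + 5·2 + 5·3 + 3·3 + 5·1 = 39
B: 7·3 + 5·0 + 5·0 + 3·2 + 5·0 = 27
D has the highest Borda score (44).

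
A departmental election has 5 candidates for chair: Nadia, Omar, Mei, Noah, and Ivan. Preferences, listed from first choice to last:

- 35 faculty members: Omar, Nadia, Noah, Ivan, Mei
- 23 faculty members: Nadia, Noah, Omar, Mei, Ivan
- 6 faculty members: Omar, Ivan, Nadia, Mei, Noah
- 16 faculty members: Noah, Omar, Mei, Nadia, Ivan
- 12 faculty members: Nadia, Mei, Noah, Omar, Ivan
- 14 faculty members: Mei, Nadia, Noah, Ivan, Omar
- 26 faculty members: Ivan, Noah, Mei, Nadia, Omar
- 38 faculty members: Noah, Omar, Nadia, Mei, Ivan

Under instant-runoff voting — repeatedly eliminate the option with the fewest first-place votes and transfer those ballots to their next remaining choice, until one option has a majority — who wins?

Nadia

Round 1: Nadia 35, Omar 41, Mei 14, Noah 54, Ivan 26. Eliminate Mei.
Round 2: Nadia 49, Omar 41, Noah 54, Ivan 26. Eliminate Ivan.
Round 3: Nadia 49, Omar 41, Noah 80. Eliminate Omar.
Round 4: Nadia 90, Noah 80. Nadia has a majority.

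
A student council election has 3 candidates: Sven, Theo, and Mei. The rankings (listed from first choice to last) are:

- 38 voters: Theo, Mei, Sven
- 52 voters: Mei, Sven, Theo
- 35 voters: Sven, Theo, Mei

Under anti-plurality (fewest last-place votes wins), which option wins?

Last-place votes: Sven 38, Theo 52, Mei 35.
Mei is ranked last by the fewest voters, so Mei wins.

Mei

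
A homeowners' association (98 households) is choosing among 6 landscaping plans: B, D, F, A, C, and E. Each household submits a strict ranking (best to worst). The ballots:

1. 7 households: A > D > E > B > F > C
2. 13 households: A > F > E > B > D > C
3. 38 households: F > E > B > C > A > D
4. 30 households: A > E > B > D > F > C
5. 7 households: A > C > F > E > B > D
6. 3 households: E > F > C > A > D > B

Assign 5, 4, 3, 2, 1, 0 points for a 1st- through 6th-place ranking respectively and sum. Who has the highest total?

E

B: 7·2 + 13·2 + 38·3 + 30·3 + 7·1 + 3·0 = 251
D: 7·4 + 13·1 + 38·0 + 30·2 + 7·0 + 3·1 = 104
F: 7·1 + 13·4 + 38·5 + 30·1 + 7·3 + 3·4 = 312
A: 7·5 + 13·5 + 38·1 + 30·5 + 7·5 + 3·2 = 329
C: 7·0 + 13·0 + 38·2 + 30·0 + 7·4 + 3·3 = 113
E: 7·3 + 13·3 + 38·4 + 30·4 + 7·2 + 3·5 = 361
E has the highest Borda score (361).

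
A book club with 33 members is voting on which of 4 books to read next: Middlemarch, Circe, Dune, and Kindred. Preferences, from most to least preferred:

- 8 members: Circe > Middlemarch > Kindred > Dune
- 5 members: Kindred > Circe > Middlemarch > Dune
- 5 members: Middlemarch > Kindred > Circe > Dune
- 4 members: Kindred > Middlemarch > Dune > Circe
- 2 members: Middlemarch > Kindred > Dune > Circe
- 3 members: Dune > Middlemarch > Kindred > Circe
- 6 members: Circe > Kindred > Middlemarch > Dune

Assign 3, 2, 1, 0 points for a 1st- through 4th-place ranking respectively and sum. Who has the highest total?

Kindred

Middlemarch: 8·2 + 5·1 + 5·3 + 4·2 + 2·3 + 3·2 + 6·1 = 62
Circe: 8·3 + 5·2 + 5·1 + 4·0 + 2·0 + 3·0 + 6·3 = 57
Dune: 8·0 + 5·0 + 5·0 + 4·1 + 2·1 + 3·3 + 6·0 = 15
Kindred: 8·1 + 5·3 + 5·2 + 4·3 + 2·2 + 3·1 + 6·2 = 64
Kindred has the highest Borda score (64).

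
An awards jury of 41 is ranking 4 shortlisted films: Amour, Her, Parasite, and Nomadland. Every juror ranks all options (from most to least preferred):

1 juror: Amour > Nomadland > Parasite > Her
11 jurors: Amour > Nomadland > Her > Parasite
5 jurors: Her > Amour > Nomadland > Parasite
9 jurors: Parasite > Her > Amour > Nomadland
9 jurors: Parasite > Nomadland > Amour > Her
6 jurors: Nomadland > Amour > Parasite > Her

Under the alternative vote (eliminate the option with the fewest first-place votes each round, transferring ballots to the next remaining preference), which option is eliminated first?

Her

Round 1: Amour 12, Her 5, Parasite 18, Nomadland 6. Eliminate Her.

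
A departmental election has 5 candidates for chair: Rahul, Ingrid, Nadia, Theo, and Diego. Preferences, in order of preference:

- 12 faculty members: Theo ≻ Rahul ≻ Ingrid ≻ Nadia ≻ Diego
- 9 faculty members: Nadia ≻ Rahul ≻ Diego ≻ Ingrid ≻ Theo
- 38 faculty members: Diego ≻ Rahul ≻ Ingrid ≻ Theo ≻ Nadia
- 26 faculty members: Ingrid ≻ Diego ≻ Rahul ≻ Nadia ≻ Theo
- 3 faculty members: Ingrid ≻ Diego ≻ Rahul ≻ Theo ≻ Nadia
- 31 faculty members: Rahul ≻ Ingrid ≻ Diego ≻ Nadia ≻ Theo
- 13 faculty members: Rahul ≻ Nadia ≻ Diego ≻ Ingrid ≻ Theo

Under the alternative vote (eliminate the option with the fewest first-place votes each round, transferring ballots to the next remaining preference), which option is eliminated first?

Round 1: Rahul 44, Ingrid 29, Nadia 9, Theo 12, Diego 38. Eliminate Nadia.

Nadia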